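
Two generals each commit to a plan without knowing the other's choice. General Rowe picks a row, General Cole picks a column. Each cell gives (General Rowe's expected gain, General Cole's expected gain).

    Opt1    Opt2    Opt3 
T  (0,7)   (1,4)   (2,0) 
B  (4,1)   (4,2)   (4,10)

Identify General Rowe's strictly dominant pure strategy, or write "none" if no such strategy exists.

B vs T: Opt1: 4>0, Opt2: 4>1, Opt3: 4>2.
B strictly beats every other strategy against every opponent action, so it is strictly dominant.

B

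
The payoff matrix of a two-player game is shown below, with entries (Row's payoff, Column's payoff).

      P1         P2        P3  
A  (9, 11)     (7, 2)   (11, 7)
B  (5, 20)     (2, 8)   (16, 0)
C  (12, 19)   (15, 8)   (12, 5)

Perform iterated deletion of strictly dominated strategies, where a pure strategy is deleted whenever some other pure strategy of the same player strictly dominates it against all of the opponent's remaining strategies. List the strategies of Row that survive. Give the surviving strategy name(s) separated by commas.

C

Row A is eliminated: C beats it against every remaining column (P1: 12>9, P2: 15>7, P3: 12>11).
Column P2 is eliminated: P1 beats it against every remaining row (B: 20>8, C: 19>8).
For Column, P1 strictly dominates P3 on the remaining rows (B: 20>0, C: 19>5); eliminate P3.
Row's strategy B is strictly dominated by C (P1: 12>5) and is removed.
Among the remaining strategies, none is strictly dominated by another pure strategy of the same player, so the elimination stops.
Surviving strategies — Row: {C}; Column: {P1}.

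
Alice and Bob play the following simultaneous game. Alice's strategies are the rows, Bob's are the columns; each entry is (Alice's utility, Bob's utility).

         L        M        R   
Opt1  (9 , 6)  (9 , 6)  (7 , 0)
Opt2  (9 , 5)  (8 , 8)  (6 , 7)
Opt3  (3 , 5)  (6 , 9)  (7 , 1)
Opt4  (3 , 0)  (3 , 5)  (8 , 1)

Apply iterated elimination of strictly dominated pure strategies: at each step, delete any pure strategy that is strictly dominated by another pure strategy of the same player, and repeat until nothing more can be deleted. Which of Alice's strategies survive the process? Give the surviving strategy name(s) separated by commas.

Column R is eliminated: M beats it against every remaining row (Opt1: 6>0, Opt2: 8>7, Opt3: 9>1, Opt4: 5>1).
Alice's strategy Opt3 is strictly dominated by Opt1 (L: 9>3, M: 9>6) and is removed.
Alice's strategy Opt4 is strictly dominated by Opt1 (L: 9>3, M: 9>3) and is removed.
Among the remaining strategies, none is strictly dominated by another pure strategy of the same player, so the elimination stops.
Surviving strategies — Alice: {Opt1, Opt2}; Bob: {L, M}.

Opt1, Opt2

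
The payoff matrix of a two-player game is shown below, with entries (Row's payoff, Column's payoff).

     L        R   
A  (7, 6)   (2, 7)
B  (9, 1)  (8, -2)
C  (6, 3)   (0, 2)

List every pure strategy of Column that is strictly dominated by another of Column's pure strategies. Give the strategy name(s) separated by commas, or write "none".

none

Nothing dominates L: R at B (1>-2).
R: no other strategy beats it everywhere (L at A (7>6)).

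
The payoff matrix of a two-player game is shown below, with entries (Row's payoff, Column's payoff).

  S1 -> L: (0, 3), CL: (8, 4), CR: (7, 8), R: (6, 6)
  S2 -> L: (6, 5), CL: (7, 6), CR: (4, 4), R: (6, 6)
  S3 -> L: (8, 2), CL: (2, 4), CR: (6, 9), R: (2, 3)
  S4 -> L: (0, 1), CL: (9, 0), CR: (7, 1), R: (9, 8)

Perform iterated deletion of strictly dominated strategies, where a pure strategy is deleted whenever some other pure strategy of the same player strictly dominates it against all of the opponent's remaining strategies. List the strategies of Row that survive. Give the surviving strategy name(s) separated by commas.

Column's strategy L is strictly dominated by R (S1: 6>3, S2: 6>5, S3: 3>2, S4: 8>1) and is removed.
For Row, S4 strictly dominates S2 on the remaining columns (CL: 9>7, CR: 7>4, R: 9>6); eliminate S2.
Row S3 is eliminated: S1 beats it against every remaining column (CL: 8>2, CR: 7>6, R: 6>2).
Column's strategy CL is strictly dominated by CR (S1: 8>4, S4: 1>0) and is removed.
Among the remaining strategies, none is strictly dominated by another pure strategy of the same player, so the elimination stops.
Surviving strategies — Row: {S1, S4}; Column: {CR, R}.

S1, S4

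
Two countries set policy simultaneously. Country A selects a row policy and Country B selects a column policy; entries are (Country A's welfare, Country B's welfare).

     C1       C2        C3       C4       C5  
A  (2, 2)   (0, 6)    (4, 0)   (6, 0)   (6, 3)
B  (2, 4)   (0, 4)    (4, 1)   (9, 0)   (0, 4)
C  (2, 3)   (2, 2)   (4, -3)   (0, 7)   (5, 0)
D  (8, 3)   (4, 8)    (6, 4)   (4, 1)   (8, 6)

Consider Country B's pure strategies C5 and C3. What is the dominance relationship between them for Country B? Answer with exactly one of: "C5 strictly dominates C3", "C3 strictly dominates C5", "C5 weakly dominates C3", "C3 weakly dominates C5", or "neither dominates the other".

C5 strictly dominates C3

C5's payoffs vs C3's, by Country A's action — A: 3>0, B: 4>1, C: 0>-3, D: 6>4.
Every comparison favours C5, so C5 strictly dominates C3.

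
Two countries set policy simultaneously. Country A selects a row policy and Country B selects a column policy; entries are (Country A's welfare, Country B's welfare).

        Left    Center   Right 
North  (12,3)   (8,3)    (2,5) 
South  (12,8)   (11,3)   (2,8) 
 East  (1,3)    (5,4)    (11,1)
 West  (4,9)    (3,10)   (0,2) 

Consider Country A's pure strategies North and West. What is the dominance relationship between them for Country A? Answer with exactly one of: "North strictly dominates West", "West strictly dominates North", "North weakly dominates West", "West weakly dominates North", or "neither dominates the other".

North's payoffs vs West's, by Country B's action — Left: 12>4, Center: 8>3, Right: 2>0.
Every comparison favours North, so North strictly dominates West.

North strictly dominates West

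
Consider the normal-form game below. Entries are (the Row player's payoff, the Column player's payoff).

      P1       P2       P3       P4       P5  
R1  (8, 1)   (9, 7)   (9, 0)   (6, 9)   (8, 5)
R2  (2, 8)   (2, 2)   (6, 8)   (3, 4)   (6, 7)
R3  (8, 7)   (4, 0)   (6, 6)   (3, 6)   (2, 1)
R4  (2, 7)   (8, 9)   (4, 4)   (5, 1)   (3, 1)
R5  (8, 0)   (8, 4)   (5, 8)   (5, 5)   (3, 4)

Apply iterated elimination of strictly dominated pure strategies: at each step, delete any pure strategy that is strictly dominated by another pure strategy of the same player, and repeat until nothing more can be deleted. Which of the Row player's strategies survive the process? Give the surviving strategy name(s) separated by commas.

The Row player's strategy R2 is strictly dominated by R1 (P1: 8>2, P2: 9>2, P3: 9>6, P4: 6>3, P5: 8>6) and is removed.
The Row player's strategy R4 is strictly dominated by R1 (P1: 8>2, P2: 9>8, P3: 9>4, P4: 6>5, P5: 8>3) and is removed.
For the Column player, P4 strictly dominates P2 on the remaining rows (R1: 9>7, R3: 6>0, R5: 5>4); eliminate P2.
For the Column player, P4 strictly dominates P5 on the remaining rows (R1: 9>5, R3: 6>1, R5: 5>4); eliminate P5.
Among the remaining strategies, none is strictly dominated by another pure strategy of the same player, so the elimination stops.
Surviving strategies — the Row player: {R1, R3, R5}; the Column player: {P1, P3, P4}.

R1, R3, R5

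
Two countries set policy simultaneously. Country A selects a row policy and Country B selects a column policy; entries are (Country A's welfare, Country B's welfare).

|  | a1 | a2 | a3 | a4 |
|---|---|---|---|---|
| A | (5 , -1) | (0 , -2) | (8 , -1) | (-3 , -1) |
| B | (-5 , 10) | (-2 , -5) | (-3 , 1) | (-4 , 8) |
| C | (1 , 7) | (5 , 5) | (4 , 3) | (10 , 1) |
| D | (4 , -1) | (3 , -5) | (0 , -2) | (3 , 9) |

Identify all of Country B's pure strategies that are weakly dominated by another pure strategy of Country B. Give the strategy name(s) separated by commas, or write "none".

a2, a3

a1 is not dominated — it holds its own against a2 at A (-1>-2); a3 at B (10>1); a4 at B (10>8).
a1 weakly dominates a2 — A: -1>-2, B: 10>-5, C: 7>5, D: -1>-5.
a3: dominated, since a1 does at least as well everywhere (A: -1=-1, B: 10>1, C: 7>3, D: -1>-2).
a4 is not dominated — it holds its own against a1 at D (9>-1); a2 at A (-1>-2); a3 at B (8>1).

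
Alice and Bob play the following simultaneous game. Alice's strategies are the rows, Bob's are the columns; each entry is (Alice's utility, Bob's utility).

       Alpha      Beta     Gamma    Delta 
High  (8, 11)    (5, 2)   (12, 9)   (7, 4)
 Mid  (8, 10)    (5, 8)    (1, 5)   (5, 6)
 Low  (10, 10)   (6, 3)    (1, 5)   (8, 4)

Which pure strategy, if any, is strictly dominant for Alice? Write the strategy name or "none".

none

High fails to dominate Mid at Alpha (8=8).
Mid fails to dominate High at Alpha (8=8).
Low fails to dominate High at Gamma (1<12).
No single strategy dominates all the others.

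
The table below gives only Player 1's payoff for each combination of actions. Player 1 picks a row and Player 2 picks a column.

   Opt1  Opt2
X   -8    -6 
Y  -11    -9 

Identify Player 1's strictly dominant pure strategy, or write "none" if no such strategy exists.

X

X vs Y: Opt1: -8>-11, Opt2: -6>-9.
X strictly beats every other strategy against every opponent action, so it is strictly dominant.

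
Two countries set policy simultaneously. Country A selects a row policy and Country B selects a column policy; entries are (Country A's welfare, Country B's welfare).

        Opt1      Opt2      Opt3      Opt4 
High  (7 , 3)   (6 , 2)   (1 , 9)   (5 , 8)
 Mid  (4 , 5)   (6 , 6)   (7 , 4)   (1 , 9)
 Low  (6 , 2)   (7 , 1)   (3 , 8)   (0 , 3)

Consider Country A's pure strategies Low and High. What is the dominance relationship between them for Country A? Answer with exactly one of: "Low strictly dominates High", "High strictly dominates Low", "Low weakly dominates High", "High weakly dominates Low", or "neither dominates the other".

neither dominates the other

Low's payoffs vs High's, by Country B's action — Opt1: 6<7, Opt2: 7>6, Opt3: 3>1, Opt4: 0<5.
Low does better at Opt2, Opt3 but worse at Opt1, Opt4; neither strategy dominates the other.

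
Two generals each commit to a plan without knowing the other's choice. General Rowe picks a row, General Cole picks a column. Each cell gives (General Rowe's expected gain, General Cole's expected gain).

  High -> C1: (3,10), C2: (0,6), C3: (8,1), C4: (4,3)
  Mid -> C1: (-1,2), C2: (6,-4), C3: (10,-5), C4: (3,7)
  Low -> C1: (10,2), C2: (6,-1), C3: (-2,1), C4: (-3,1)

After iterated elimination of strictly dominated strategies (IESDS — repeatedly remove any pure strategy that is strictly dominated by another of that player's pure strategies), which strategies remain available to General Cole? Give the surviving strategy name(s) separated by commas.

C1

General Cole's strategy C2 is strictly dominated by C1 (High: 10>6, Mid: 2>-4, Low: 2>-1) and is removed.
General Cole's strategy C3 is strictly dominated by C1 (High: 10>1, Mid: 2>-5, Low: 2>1) and is removed.
Row Mid is eliminated: High beats it against every remaining column (C1: 3>-1, C4: 4>3).
General Cole's strategy C4 is strictly dominated by C1 (High: 10>3, Low: 2>1) and is removed.
Row High is eliminated: Low beats it against every remaining column (C1: 10>3).
Among the remaining strategies, none is strictly dominated by another pure strategy of the same player, so the elimination stops.
Surviving strategies — General Rowe: {Low}; General Cole: {C1}.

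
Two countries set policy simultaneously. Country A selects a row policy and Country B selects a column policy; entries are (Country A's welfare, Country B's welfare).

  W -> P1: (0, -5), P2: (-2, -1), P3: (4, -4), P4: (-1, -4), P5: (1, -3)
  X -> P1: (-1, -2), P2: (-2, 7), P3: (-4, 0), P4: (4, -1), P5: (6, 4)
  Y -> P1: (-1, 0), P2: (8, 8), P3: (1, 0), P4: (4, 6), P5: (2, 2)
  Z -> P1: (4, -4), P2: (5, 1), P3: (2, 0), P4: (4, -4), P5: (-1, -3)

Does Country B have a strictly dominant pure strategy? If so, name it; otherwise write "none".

P2 vs P1: W: -1>-5, X: 7>-2, Y: 8>0, Z: 1>-4.
P2 vs P3: W: -1>-4, X: 7>0, Y: 8>0, Z: 1>0.
P2 vs P4: W: -1>-4, X: 7>-1, Y: 8>6, Z: 1>-4.
P2 vs P5: W: -1>-3, X: 7>4, Y: 8>2, Z: 1>-3.
P2 strictly beats every other strategy against every opponent action, so it is strictly dominant.

P2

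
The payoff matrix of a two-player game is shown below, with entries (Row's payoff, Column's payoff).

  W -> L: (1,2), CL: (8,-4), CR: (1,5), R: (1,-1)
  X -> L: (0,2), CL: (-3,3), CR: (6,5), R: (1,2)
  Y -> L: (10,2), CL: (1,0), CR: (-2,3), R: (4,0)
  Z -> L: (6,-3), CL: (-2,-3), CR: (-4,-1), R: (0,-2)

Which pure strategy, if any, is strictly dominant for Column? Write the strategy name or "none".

CR

CR vs L: W: 5>2, X: 5>2, Y: 3>2, Z: -1>-3.
CR vs CL: W: 5>-4, X: 5>3, Y: 3>0, Z: -1>-3.
CR vs R: W: 5>-1, X: 5>2, Y: 3>0, Z: -1>-2.
CR strictly beats every other strategy against every opponent action, so it is strictly dominant.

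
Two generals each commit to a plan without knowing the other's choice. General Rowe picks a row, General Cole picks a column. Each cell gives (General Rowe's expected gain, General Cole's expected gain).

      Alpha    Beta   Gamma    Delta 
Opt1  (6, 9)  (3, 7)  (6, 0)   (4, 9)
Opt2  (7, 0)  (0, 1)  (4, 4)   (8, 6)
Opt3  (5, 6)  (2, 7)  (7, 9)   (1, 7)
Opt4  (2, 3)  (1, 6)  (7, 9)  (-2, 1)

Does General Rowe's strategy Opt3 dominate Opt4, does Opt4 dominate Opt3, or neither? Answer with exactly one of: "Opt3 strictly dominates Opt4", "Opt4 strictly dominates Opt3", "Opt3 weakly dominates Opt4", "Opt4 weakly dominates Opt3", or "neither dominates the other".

Opt3 weakly dominates Opt4

Opt3's payoffs vs Opt4's, by General Cole's action — Alpha: 5>2, Beta: 2>1, Gamma: 7=7, Delta: 1>-2.
Opt3 is at least as good everywhere and strictly better somewhere (tied only at Gamma), so Opt3 weakly but not strictly dominates Opt4.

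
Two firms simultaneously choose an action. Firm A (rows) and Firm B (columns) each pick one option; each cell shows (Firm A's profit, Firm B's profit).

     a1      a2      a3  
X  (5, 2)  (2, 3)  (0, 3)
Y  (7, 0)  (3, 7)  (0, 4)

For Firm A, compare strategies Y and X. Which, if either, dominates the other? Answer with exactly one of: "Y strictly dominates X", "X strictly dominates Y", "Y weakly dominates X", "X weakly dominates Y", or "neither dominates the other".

Compare Y to X across every action of Firm B: a1: 7>5, a2: 3>2, a3: 0=0.
Y is at least as good everywhere and strictly better somewhere (tied only at a3), so Y weakly but not strictly dominates X.

Y weakly dominates X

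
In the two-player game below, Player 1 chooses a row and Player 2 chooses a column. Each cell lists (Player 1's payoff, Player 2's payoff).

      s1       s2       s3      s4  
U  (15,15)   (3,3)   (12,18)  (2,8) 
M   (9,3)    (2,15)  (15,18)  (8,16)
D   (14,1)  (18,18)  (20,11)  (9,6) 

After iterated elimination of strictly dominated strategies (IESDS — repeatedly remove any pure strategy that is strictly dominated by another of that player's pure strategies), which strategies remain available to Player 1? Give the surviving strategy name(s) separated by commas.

Player 1's strategy M is strictly dominated by D (s1: 14>9, s2: 18>2, s3: 20>15, s4: 9>8) and is removed.
For Player 2, s3 strictly dominates s1 on the remaining rows (U: 18>15, D: 11>1); eliminate s1.
Player 1's strategy U is strictly dominated by D (s2: 18>3, s3: 20>12, s4: 9>2) and is removed.
Player 2's strategy s3 is strictly dominated by s2 (D: 18>11) and is removed.
For Player 2, s2 strictly dominates s4 on the remaining rows (D: 18>6); eliminate s4.
Among the remaining strategies, none is strictly dominated by another pure strategy of the same player, so the elimination stops.
Surviving strategies — Player 1: {D}; Player 2: {s2}.

D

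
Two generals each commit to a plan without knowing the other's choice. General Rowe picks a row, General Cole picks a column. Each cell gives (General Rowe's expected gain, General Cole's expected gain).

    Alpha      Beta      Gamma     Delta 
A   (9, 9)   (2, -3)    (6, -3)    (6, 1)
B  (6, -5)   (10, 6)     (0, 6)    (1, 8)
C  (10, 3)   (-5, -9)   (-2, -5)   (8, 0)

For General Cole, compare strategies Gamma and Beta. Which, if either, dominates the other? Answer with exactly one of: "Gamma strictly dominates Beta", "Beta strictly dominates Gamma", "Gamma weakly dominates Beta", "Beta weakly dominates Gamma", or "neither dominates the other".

Compare Gamma to Beta across each opponent action: A: -3=-3, B: 6=6, C: -5>-9.
Gamma is at least as good everywhere and strictly better somewhere (tied only at A, B), so Gamma weakly but not strictly dominates Beta.

Gamma weakly dominates Beta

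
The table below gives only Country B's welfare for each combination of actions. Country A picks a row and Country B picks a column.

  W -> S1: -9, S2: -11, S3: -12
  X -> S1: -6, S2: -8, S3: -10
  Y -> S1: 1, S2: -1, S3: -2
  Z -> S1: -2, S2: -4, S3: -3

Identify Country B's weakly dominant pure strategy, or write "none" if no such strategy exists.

S1 vs S2: W: -9>-11, X: -6>-8, Y: 1>-1, Z: -2>-4.
S1 vs S3: W: -9>-12, X: -6>-10, Y: 1>-2, Z: -2>-3.
S1 is at least as good as every other strategy against every opponent action, so it is weakly dominant.

S1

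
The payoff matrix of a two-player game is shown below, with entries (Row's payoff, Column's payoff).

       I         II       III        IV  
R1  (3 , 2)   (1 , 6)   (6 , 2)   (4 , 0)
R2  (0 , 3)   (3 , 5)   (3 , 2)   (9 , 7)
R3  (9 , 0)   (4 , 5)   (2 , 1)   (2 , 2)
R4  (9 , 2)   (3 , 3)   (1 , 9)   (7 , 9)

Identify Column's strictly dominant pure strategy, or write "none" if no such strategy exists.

none

I fails to dominate II at R1 (2<6).
II fails to dominate III at R4 (3<9).
III fails to dominate I at R1 (2=2).
IV fails to dominate I at R1 (0<2).
No single strategy dominates all the others.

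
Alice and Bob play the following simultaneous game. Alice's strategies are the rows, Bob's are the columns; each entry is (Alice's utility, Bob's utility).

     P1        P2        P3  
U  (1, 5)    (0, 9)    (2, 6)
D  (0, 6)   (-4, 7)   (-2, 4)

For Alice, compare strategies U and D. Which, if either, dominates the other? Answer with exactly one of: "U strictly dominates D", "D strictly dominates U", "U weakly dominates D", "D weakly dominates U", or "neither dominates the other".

U strictly dominates D

Compare U to D across each opponent action: P1: 1>0, P2: 0>-4, P3: 2>-2.
U gives a strictly higher payoff against each opponent action, so U strictly dominates D.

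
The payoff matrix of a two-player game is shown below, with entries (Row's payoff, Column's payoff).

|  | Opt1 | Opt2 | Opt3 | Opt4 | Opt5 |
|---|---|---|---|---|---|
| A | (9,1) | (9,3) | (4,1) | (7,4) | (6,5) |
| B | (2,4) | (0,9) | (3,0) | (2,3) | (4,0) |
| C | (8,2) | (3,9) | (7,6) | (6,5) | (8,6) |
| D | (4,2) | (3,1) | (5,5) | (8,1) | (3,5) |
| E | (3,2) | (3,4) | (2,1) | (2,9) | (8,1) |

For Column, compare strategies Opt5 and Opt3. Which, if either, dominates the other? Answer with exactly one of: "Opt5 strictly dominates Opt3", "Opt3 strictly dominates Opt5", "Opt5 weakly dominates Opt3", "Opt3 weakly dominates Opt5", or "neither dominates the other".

Compare Opt5 to Opt3 across each opponent action: A: 5>1, B: 0=0, C: 6=6, D: 5=5, E: 1=1.
Opt5 is at least as good everywhere and strictly better somewhere (tied only at B, C, D, E), so Opt5 weakly but not strictly dominates Opt3.

Opt5 weakly dominates Opt3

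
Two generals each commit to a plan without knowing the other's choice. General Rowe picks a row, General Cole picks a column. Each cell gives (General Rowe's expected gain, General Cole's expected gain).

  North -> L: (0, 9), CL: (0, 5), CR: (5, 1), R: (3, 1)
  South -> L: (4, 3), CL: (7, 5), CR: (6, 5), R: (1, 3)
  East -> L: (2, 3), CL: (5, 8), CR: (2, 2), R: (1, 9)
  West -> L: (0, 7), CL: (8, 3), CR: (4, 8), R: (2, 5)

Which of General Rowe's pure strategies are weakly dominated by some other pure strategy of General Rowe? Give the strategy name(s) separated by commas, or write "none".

East

North: no other strategy beats it everywhere (South at R (3>1); East at CR (5>2); West at CR (5>4)).
South is not dominated — it holds its own against North at L (4>0); East at L (4>2); West at L (4>0).
East: dominated, since South does at least as well everywhere (L: 4>2, CL: 7>5, CR: 6>2, R: 1=1).
Nothing dominates West: North at CL (8>0); South at CL (8>7); East at CL (8>5).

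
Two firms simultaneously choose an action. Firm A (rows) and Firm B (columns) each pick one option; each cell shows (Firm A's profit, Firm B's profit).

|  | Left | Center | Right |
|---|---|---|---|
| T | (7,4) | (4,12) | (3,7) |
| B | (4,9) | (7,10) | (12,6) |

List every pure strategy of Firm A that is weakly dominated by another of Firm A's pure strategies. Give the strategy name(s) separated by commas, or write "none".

Nothing dominates T: B at Left (7>4).
B is not dominated — it holds its own against T at Center (7>4).

none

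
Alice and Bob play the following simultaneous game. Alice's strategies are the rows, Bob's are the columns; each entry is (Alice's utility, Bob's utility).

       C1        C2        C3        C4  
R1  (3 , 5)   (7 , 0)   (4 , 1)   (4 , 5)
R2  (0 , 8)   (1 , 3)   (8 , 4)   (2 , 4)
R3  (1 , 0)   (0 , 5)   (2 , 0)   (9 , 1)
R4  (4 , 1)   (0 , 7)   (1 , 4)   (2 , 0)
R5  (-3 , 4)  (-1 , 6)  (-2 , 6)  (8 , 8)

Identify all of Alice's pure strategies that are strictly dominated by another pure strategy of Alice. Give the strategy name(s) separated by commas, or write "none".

R5

R1: no other strategy beats it everywhere (R2 at C1 (3>0); R3 at C1 (3>1); R4 at C2 (7>0); R5 at C1 (3>-3)).
R2 is not dominated — it holds its own against R1 at C3 (8>4); R3 at C2 (1>0); R4 at C2 (1>0); R5 at C1 (0>-3).
Nothing dominates R3: R1 at C4 (9>4); R2 at C1 (1>0); R4 at C2 (0=0); R5 at C1 (1>-3).
R4 is not dominated — it holds its own against R1 at C1 (4>3); R2 at C1 (4>0); R3 at C1 (4>1); R5 at C1 (4>-3).
R5: dominated, since R3 does at least as well everywhere (C1: 1>-3, C2: 0>-1, C3: 2>-2, C4: 9>8).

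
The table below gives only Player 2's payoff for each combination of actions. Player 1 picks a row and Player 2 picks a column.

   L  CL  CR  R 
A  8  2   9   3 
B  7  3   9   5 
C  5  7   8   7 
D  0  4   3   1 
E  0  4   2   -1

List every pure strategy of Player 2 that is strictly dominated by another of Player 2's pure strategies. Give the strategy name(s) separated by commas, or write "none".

CR strictly dominates L — A: 9>8, B: 9>7, C: 8>5, D: 3>0, E: 2>0.
Nothing dominates CL: L at C (7>5); CR at D (4>3); R at C (7=7).
CR is not dominated — it holds its own against L at A (9>8); CL at A (9>2); R at A (9>3).
CR strictly dominates R — A: 9>3, B: 9>5, C: 8>7, D: 3>1, E: 2>-1.

L, R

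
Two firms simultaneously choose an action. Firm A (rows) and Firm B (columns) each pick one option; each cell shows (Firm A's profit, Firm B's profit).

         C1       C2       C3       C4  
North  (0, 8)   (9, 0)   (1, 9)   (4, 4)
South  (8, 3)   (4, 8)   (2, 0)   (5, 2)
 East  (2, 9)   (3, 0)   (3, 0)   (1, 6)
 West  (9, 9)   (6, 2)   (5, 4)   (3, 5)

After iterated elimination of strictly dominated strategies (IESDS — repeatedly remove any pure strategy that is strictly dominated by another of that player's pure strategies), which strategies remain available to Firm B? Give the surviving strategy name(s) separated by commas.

Row East is eliminated: West beats it against every remaining column (C1: 9>2, C2: 6>3, C3: 5>3, C4: 3>1).
For Firm B, C1 strictly dominates C4 on the remaining rows (North: 8>4, South: 3>2, West: 9>5); eliminate C4.
Row South is eliminated: West beats it against every remaining column (C1: 9>8, C2: 6>4, C3: 5>2).
For Firm B, C1 strictly dominates C2 on the remaining rows (North: 8>0, West: 9>2); eliminate C2.
For Firm A, West strictly dominates North on the remaining columns (C1: 9>0, C3: 5>1); eliminate North.
For Firm B, C1 strictly dominates C3 on the remaining rows (West: 9>4); eliminate C3.
Among the remaining strategies, none is strictly dominated by another pure strategy of the same player, so the elimination stops.
Surviving strategies — Firm A: {West}; Firm B: {C1}.

C1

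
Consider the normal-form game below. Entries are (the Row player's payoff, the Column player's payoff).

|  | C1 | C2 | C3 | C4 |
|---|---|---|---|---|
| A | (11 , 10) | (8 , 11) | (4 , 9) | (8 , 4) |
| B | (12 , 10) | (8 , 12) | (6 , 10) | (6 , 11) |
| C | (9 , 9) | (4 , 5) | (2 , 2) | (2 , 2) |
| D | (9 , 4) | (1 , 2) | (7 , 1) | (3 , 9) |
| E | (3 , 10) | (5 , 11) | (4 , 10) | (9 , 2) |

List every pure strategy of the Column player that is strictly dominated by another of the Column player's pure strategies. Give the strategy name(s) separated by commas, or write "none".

C1 is not dominated — it holds its own against C2 at C (9>5); C3 at A (10>9); C4 at A (10>4).
C2: no other strategy beats it everywhere (C1 at A (11>10); C3 at A (11>9); C4 at A (11>4)).
C3 is strictly dominated by C2 (A: 11>9, B: 12>10, C: 5>2, D: 2>1, E: 11>10).
C4: no other strategy beats it everywhere (C1 at B (11>10); C2 at D (9>2); C3 at B (11>10)).

C3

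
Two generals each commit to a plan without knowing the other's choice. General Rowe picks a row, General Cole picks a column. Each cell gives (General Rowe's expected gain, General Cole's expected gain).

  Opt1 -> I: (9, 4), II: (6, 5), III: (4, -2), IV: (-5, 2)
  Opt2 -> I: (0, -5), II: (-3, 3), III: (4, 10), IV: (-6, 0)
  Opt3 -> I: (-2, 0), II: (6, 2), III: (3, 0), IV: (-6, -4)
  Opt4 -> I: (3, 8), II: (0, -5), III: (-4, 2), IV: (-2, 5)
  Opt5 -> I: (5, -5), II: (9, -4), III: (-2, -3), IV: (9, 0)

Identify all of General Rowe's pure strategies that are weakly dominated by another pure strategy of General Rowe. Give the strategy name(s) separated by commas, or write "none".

Opt2, Opt3, Opt4

Nothing dominates Opt1: Opt2 at I (9>0); Opt3 at I (9>-2); Opt4 at I (9>3); Opt5 at I (9>5).
Opt2 is weakly dominated by Opt1 (I: 9>0, II: 6>-3, III: 4=4, IV: -5>-6).
Opt3: dominated, since Opt1 does at least as well everywhere (I: 9>-2, II: 6=6, III: 4>3, IV: -5>-6).
Opt4 is weakly dominated by Opt5 (I: 5>3, II: 9>0, III: -2>-4, IV: 9>-2).
Opt5 is not dominated — it holds its own against Opt1 at II (9>6); Opt2 at I (5>0); Opt3 at I (5>-2); Opt4 at I (5>3).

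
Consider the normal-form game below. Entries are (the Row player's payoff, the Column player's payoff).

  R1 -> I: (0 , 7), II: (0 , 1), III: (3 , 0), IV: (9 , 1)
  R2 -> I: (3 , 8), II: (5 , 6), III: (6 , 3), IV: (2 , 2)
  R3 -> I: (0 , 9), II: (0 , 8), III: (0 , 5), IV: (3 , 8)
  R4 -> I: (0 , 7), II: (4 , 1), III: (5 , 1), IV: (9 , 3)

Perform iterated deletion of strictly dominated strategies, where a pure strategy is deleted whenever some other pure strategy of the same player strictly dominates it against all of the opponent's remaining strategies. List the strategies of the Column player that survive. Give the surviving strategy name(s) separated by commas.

The Column player's strategy II is strictly dominated by I (R1: 7>1, R2: 8>6, R3: 9>8, R4: 7>1) and is removed.
For the Column player, I strictly dominates III on the remaining rows (R1: 7>0, R2: 8>3, R3: 9>5, R4: 7>1); eliminate III.
For the Column player, I strictly dominates IV on the remaining rows (R1: 7>1, R2: 8>2, R3: 9>8, R4: 7>3); eliminate IV.
Row R1 is eliminated: R2 beats it against every remaining column (I: 3>0).
The Row player's strategy R3 is strictly dominated by R2 (I: 3>0) and is removed.
For the Row player, R2 strictly dominates R4 on the remaining columns (I: 3>0); eliminate R4.
Among the remaining strategies, none is strictly dominated by another pure strategy of the same player, so the elimination stops.
Surviving strategies — the Row player: {R2}; the Column player: {I}.

I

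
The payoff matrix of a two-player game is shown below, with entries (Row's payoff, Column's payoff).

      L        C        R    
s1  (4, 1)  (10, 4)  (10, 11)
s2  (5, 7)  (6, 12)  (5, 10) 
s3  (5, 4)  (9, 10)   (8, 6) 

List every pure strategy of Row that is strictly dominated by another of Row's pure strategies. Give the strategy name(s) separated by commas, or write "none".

none

s1: no other strategy beats it everywhere (s2 at C (10>6); s3 at C (10>9)).
s2: no other strategy beats it everywhere (s1 at L (5>4); s3 at L (5=5)).
s3: no other strategy beats it everywhere (s1 at L (5>4); s2 at L (5=5)).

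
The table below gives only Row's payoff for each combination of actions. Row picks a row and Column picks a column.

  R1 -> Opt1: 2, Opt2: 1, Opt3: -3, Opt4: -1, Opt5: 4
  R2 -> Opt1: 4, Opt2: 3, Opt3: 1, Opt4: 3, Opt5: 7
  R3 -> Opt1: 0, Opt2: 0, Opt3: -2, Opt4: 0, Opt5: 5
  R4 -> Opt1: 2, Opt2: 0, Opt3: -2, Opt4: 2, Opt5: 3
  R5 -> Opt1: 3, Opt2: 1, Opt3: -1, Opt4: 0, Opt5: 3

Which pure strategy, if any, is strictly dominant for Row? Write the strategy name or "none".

R2 vs R1: Opt1: 4>2, Opt2: 3>1, Opt3: 1>-3, Opt4: 3>-1, Opt5: 7>4.
R2 vs R3: Opt1: 4>0, Opt2: 3>0, Opt3: 1>-2, Opt4: 3>0, Opt5: 7>5.
R2 vs R4: Opt1: 4>2, Opt2: 3>0, Opt3: 1>-2, Opt4: 3>2, Opt5: 7>3.
R2 vs R5: Opt1: 4>3, Opt2: 3>1, Opt3: 1>-1, Opt4: 3>0, Opt5: 7>3.
R2 strictly beats every other strategy against every opponent action, so it is strictly dominant.

R2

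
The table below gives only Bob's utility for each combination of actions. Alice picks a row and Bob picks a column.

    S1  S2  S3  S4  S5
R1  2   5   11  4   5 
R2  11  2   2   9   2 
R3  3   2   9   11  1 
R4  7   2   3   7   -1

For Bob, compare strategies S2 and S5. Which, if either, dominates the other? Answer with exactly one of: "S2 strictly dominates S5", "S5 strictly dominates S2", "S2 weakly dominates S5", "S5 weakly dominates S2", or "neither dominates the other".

S2 weakly dominates S5

Compare S2 to S5 across each opponent action: R1: 5=5, R2: 2=2, R3: 2>1, R4: 2>-1.
S2 is at least as good everywhere and strictly better somewhere (tied only at R1, R2), so S2 weakly but not strictly dominates S5.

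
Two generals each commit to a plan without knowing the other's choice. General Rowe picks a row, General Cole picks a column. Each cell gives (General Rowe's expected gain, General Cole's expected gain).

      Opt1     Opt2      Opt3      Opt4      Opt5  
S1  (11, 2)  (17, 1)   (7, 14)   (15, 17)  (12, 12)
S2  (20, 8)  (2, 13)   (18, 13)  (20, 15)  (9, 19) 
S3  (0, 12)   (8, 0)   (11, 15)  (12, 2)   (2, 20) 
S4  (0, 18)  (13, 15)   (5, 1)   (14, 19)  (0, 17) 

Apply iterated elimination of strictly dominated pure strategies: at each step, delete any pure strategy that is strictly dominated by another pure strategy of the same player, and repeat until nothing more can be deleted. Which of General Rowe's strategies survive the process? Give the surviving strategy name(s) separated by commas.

S1, S2

Row S4 is eliminated: S1 beats it against every remaining column (Opt1: 11>0, Opt2: 17>13, Opt3: 7>5, Opt4: 15>14, Opt5: 12>0).
For General Cole, Opt3 strictly dominates Opt1 on the remaining rows (S1: 14>2, S2: 13>8, S3: 15>12); eliminate Opt1.
General Cole's strategy Opt2 is strictly dominated by Opt4 (S1: 17>1, S2: 15>13, S3: 2>0) and is removed.
Row S3 is eliminated: S2 beats it against every remaining column (Opt3: 18>11, Opt4: 20>12, Opt5: 9>2).
Column Opt3 is eliminated: Opt4 beats it against every remaining row (S1: 17>14, S2: 15>13).
Among the remaining strategies, none is strictly dominated by another pure strategy of the same player, so the elimination stops.
Surviving strategies — General Rowe: {S1, S2}; General Cole: {Opt4, Opt5}.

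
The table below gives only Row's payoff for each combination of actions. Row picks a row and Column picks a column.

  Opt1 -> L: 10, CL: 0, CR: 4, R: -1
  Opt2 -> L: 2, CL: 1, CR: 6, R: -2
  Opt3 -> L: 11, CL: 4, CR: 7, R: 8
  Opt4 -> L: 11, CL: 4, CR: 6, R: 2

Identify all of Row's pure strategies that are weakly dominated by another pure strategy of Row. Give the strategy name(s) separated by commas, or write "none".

Opt1 is weakly dominated by Opt3 (L: 11>10, CL: 4>0, CR: 7>4, R: 8>-1).
Opt3 weakly dominates Opt2 — L: 11>2, CL: 4>1, CR: 7>6, R: 8>-2.
Nothing dominates Opt3: Opt1 at L (11>10); Opt2 at L (11>2); Opt4 at CR (7>6).
Opt3 weakly dominates Opt4 — L: 11=11, CL: 4=4, CR: 7>6, R: 8>2.

Opt1, Opt2, Opt4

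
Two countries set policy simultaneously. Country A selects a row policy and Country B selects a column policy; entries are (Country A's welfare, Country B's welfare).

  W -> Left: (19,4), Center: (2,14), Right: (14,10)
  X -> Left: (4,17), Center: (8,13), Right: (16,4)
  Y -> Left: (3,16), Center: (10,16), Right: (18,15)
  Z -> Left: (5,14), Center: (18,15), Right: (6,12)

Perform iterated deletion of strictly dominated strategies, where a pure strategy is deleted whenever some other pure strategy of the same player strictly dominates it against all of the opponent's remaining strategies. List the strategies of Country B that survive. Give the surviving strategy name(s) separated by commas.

Center

For Country B, Center strictly dominates Right on the remaining rows (W: 14>10, X: 13>4, Y: 16>15, Z: 15>12); eliminate Right.
Row X is eliminated: Z beats it against every remaining column (Left: 5>4, Center: 18>8).
Row Y is eliminated: Z beats it against every remaining column (Left: 5>3, Center: 18>10).
Country B's strategy Left is strictly dominated by Center (W: 14>4, Z: 15>14) and is removed.
Country A's strategy W is strictly dominated by Z (Center: 18>2) and is removed.
Among the remaining strategies, none is strictly dominated by another pure strategy of the same player, so the elimination stops.
Surviving strategies — Country A: {Z}; Country B: {Center}.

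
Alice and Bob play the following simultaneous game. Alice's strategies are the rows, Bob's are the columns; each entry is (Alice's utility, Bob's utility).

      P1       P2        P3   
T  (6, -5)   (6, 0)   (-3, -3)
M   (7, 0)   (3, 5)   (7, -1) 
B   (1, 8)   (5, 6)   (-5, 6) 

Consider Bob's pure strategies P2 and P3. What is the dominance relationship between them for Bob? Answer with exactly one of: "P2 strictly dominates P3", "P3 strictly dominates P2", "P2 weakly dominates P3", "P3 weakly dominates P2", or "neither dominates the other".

P2's payoffs vs P3's, by Alice's action — T: 0>-3, M: 5>-1, B: 6=6.
P2 is at least as good everywhere and strictly better somewhere (tied only at B), so P2 weakly but not strictly dominates P3.

P2 weakly dominates P3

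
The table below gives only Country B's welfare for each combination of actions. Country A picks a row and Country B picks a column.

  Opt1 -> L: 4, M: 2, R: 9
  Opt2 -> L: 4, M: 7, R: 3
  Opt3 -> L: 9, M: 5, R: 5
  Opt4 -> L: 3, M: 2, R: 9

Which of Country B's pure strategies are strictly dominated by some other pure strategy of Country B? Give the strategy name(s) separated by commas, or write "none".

none

Nothing dominates L: M at Opt1 (4>2); R at Opt2 (4>3).
M is not dominated — it holds its own against L at Opt2 (7>4); R at Opt2 (7>3).
R: no other strategy beats it everywhere (L at Opt1 (9>4); M at Opt1 (9>2)).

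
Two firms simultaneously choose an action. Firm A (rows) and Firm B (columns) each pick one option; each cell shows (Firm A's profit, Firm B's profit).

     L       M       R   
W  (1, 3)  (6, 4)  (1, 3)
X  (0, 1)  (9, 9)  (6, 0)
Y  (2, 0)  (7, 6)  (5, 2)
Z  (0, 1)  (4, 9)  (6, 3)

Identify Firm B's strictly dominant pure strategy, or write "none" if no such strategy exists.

M vs L: W: 4>3, X: 9>1, Y: 6>0, Z: 9>1.
M vs R: W: 4>3, X: 9>0, Y: 6>2, Z: 9>3.
M strictly beats every other strategy against every opponent action, so it is strictly dominant.

M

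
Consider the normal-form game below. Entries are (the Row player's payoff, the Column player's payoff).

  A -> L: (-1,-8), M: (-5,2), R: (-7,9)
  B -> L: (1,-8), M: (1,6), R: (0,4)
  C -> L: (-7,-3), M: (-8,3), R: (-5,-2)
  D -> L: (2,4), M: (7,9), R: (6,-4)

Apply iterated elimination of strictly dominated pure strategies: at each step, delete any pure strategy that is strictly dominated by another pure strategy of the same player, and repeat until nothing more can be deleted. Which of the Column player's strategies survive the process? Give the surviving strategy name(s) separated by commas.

For the Row player, B strictly dominates A on the remaining columns (L: 1>-1, M: 1>-5, R: 0>-7); eliminate A.
The Row player's strategy B is strictly dominated by D (L: 2>1, M: 7>1, R: 6>0) and is removed.
Row C is eliminated: D beats it against every remaining column (L: 2>-7, M: 7>-8, R: 6>-5).
The Column player's strategy L is strictly dominated by M (D: 9>4) and is removed.
The Column player's strategy R is strictly dominated by M (D: 9>-4) and is removed.
Among the remaining strategies, none is strictly dominated by another pure strategy of the same player, so the elimination stops.
Surviving strategies — the Row player: {D}; the Column player: {M}.

M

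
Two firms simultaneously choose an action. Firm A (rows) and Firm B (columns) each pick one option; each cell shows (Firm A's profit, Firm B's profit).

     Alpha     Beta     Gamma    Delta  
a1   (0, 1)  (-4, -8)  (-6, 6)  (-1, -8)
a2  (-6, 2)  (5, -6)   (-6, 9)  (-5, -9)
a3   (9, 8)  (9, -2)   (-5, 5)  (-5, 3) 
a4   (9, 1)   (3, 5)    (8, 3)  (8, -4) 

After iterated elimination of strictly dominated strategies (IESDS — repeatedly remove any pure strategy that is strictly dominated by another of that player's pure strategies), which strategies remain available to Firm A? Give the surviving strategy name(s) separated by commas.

a3, a4

For Firm A, a4 strictly dominates a1 on the remaining columns (Alpha: 9>0, Beta: 3>-4, Gamma: 8>-6, Delta: 8>-1); eliminate a1.
Firm B's strategy Delta is strictly dominated by Alpha (a2: 2>-9, a3: 8>3, a4: 1>-4) and is removed.
For Firm A, a3 strictly dominates a2 on the remaining columns (Alpha: 9>-6, Beta: 9>5, Gamma: -5>-6); eliminate a2.
Among the remaining strategies, none is strictly dominated by another pure strategy of the same player, so the elimination stops.
Surviving strategies — Firm A: {a3, a4}; Firm B: {Alpha, Beta, Gamma}.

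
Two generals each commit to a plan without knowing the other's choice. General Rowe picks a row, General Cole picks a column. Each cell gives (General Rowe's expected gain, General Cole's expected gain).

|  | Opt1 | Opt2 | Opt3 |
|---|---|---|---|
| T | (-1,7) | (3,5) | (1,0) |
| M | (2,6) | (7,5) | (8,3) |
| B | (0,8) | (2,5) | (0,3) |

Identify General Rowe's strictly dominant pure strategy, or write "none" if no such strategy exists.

M

M vs T: Opt1: 2>-1, Opt2: 7>3, Opt3: 8>1.
M vs B: Opt1: 2>0, Opt2: 7>2, Opt3: 8>0.
M strictly beats every other strategy against every opponent action, so it is strictly dominant.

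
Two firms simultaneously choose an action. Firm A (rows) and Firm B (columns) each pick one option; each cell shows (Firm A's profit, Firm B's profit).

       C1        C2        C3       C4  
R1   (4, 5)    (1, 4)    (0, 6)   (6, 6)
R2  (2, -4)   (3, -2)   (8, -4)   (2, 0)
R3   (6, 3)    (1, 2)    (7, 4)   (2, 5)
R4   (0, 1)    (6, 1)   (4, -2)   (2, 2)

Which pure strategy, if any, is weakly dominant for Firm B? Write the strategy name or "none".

C4

C4 vs C1: R1: 6>5, R2: 0>-4, R3: 5>3, R4: 2>1.
C4 vs C2: R1: 6>4, R2: 0>-2, R3: 5>2, R4: 2>1.
C4 vs C3: R1: 6=6, R2: 0>-4, R3: 5>4, R4: 2>-2.
C4 is at least as good as every other strategy against every opponent action, so it is weakly dominant.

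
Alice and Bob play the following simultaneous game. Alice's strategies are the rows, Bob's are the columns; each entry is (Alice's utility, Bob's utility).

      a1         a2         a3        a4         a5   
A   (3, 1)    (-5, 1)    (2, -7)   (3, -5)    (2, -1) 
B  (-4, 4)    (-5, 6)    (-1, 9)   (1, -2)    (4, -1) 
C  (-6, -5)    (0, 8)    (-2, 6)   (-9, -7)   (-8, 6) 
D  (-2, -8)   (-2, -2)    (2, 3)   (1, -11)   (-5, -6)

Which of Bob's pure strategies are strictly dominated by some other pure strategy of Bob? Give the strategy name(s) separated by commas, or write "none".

Nothing dominates a1: a2 at A (1=1); a3 at A (1>-7); a4 at A (1>-5); a5 at A (1>-1).
a2: no other strategy beats it everywhere (a1 at A (1=1); a3 at A (1>-7); a4 at A (1>-5); a5 at A (1>-1)).
a3: no other strategy beats it everywhere (a1 at B (9>4); a2 at B (9>6); a4 at B (9>-2); a5 at B (9>-1)).
a1 strictly dominates a4 — A: 1>-5, B: 4>-2, C: -5>-7, D: -8>-11.
a2 strictly dominates a5 — A: 1>-1, B: 6>-1, C: 8>6, D: -2>-6.

a4, a5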